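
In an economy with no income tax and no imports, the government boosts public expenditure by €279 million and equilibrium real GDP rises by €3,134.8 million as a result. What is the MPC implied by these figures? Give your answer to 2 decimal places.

Implied spending multiplier k = ΔY/ΔG = 3,134.8/279 ≈ 11.2358.
Since k = 1/(1 − MPC), MPC = 1 − 1/k = 1 − ΔG/ΔY = 1 − 279/3,134.8 ≈ 0.91.

0.91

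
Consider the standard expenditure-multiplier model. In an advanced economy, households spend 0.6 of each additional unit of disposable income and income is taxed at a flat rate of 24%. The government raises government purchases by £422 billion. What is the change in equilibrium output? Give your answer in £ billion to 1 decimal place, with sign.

+£775.7 billion

Government-spending multiplier = 1/(1 − c(1−t)) = 1/(1 − 0.6×0.76) = 1/0.544 ≈ 1.838.
ΔY = k × ΔG = (+£422 billion) / 0.544 ≈ +£775.7 billion.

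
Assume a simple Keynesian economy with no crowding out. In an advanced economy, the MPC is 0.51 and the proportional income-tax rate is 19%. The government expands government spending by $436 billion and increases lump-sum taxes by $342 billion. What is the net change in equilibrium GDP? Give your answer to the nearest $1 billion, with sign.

+$446 billion

Expenditure multiplier = 1/(1 − c(1−t)) = 1/(1 − 0.51×0.81) = 1/0.5869 ≈ 1.704.
ΔG contributes k·ΔG = (+$436 billion) / 0.5869 ≈ +$742.9 billion.
ΔT of +$342 billion changes first-round spending by −c·ΔT = −$174.42 billion, contributing k·(−c·ΔT) = (−$174.42 billion) / 0.5869 ≈ −$297.2 billion.
Net ΔY = k(ΔG − c·ΔT) = (+$261.58 billion) / 0.5869 ≈ +$446 billion.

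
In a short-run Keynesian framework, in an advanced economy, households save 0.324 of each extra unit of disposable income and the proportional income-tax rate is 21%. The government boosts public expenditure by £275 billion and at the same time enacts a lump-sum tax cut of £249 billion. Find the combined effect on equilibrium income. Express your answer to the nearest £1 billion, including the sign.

+£951 billion

MPC = 1 − MPS = 1 − 0.324 = 0.676.
Expenditure multiplier = 1/(1 − c(1−t)) = 1/(1 − 0.676×0.79) = 1/0.46596 ≈ 2.146.
ΔG contributes k·ΔG = (+£275 billion) / 0.46596 ≈ +£590.2 billion.
ΔT of −£249 billion changes first-round spending by −c·ΔT = +£168.324 billion, contributing k·(−c·ΔT) = (+£168.324 billion) / 0.46596 ≈ +£361.2 billion.
Net ΔY = k(ΔG − c·ΔT) = (+£443.324 billion) / 0.46596 ≈ +£951 billion.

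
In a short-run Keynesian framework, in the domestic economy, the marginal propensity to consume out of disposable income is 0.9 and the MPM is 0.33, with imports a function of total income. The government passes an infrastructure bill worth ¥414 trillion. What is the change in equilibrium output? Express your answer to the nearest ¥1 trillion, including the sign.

Government-spending multiplier = 1/(1 − c + m) = 1/(1 − 0.9 + 0.33) = 1/0.43 ≈ 2.326.
ΔY = k × ΔG = (+¥414 trillion) / 0.43 ≈ +¥963 trillion.

+¥963 trillion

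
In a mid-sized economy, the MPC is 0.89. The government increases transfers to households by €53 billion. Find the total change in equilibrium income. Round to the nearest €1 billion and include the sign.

+€429 billion

The transfer change shifts disposable income by +€53 billion, so first-round consumption changes by c·ΔTR = 0.89 × (+€53 billion) = +€47.17 billion.
Expenditure multiplier = 1/(1 − MPC) = 1/(1 − 0.89) = 1/0.11 ≈ 9.091.
The transfer multiplier is c × k ≈ 8.091, so ΔY = k × (c·ΔTR) = (+€47.17 billion) / 0.11 ≈ +€429 billion.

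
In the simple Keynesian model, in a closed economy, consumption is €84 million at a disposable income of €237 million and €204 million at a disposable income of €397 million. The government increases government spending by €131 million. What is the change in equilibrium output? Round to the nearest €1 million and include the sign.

+€524 million

MPC = ΔC/ΔYd = (204 − 84)/(397 − 237) = 120/160 = 0.75.
Spending multiplier = 1/(1 − MPC) = 1/(1 − 0.75) = 1/0.25 = 4.
ΔY = k × ΔG = (+€131 million) / 0.25 = +€524 million.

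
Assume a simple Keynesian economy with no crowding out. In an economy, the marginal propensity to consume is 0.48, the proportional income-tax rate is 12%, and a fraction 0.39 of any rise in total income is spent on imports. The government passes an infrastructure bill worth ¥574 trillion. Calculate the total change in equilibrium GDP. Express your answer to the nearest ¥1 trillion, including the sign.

+¥593 trillion

Government-spending multiplier = 1/(1 − c(1−t) + m) = 1/(1 − 0.48×0.88 + 0.39) = 1/0.9676 ≈ 1.033.
ΔY = k × ΔG = (+¥574 trillion) / 0.9676 ≈ +¥593 trillion.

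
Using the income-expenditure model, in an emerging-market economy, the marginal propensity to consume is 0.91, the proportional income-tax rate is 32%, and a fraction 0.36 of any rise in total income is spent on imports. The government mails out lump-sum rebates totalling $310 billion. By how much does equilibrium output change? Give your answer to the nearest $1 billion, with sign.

A lump-sum tax change of −$310 billion shifts disposable income by +$310 billion; first-round consumption changes by −c × ΔT = −0.91 × (−$310 billion) = +$282.1 billion.
Expenditure multiplier = 1/(1 − c(1−t) + m) = 1/(1 − 0.91×0.68 + 0.36) = 1/0.7412 ≈ 1.349.
The tax multiplier is −c × k ≈ −1.228, so ΔY = k × (−c·ΔT) = (+$282.1 billion) / 0.7412 ≈ +$381 billion.

+$381 billion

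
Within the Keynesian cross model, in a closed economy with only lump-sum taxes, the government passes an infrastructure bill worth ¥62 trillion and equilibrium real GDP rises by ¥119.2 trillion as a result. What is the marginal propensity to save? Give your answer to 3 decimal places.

Implied spending multiplier k = ΔY/ΔG = 119.2/62 ≈ 1.9226.
Since k = 1/(1 − MPC), MPC = 1 − 1/k = 1 − ΔG/ΔY = 1 − 62/119.2 ≈ 0.480.
MPS = 1 − MPC = 0.520.

0.520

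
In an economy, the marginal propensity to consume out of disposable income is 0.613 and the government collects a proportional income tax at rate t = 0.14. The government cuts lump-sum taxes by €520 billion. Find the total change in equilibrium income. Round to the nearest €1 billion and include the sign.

A lump-sum tax change of −€520 billion shifts disposable income by +€520 billion; first-round consumption changes by −c × ΔT = −0.613 × (−€520 billion) = +€318.76 billion.
Expenditure multiplier = 1/(1 − c(1−t)) = 1/(1 − 0.613×0.86) = 1/0.47282 ≈ 2.115.
The tax multiplier is −c × k ≈ −1.296, so ΔY = k × (−c·ΔT) = (+€318.76 billion) / 0.47282 ≈ +€674 billion.

+€674 billion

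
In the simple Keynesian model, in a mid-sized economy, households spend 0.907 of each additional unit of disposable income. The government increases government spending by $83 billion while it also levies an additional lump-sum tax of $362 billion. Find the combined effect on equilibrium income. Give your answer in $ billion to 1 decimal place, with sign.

−$2,638.0 billion

Expenditure multiplier = 1/(1 − MPC) = 1/(1 − 0.907) = 1/0.093 ≈ 10.753.
ΔG contributes k·ΔG = (+$83 billion) / 0.093 ≈ +$892.5 billion.
ΔT of +$362 billion changes first-round spending by −c·ΔT = −$328.334 billion, contributing k·(−c·ΔT) = (−$328.334 billion) / 0.093 ≈ −$3,530.5 billion.
Net ΔY = k(ΔG − c·ΔT) = (−$245.334 billion) / 0.093 = −$2,638 billion.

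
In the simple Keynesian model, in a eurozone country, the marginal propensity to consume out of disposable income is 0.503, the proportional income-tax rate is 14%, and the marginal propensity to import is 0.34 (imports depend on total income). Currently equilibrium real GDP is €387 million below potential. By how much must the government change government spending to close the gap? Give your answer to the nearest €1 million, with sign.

Spending multiplier = 1/(1 − c(1−t) + m) = 1/(1 − 0.503×0.86 + 0.34) = 1/0.90742 ≈ 1.102.
Need ΔY = +€387 million, so ΔG = ΔY/k = (+€387 million) × 0.90742 ≈ +€351 million.
The government should increase government spending by €351 million.

+€351 million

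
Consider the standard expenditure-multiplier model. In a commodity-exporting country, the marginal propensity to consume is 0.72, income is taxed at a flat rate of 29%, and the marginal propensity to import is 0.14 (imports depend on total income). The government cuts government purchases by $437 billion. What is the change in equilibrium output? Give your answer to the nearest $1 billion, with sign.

Spending multiplier = 1/(1 − c(1−t) + m) = 1/(1 − 0.72×0.71 + 0.14) = 1/0.6288 ≈ 1.59.
ΔY = k × ΔG = (−$437 billion) / 0.6288 ≈ −$695 billion.

−$695 billion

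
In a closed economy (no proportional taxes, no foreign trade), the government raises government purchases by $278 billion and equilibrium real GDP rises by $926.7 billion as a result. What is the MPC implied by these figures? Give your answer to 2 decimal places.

Implied spending multiplier k = ΔY/ΔG = 926.7/278 ≈ 3.3335.
Since k = 1/(1 − MPC), MPC = 1 − 1/k = 1 − ΔG/ΔY = 1 − 278/926.7 ≈ 0.70.

0.70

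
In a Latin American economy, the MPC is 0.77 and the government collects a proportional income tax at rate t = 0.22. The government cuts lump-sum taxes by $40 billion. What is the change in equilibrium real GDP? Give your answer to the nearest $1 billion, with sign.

A lump-sum tax change of −$40 billion shifts disposable income by +$40 billion; first-round consumption changes by −c × ΔT = −0.77 × (−$40 billion) = +$30.8 billion.
Expenditure multiplier = 1/(1 − c(1−t)) = 1/(1 − 0.77×0.78) = 1/0.3994 ≈ 2.504.
The tax multiplier is −c × k ≈ −1.928, so ΔY = k × (−c·ΔT) = (+$30.8 billion) / 0.3994 ≈ +$77 billion.

+$77 billion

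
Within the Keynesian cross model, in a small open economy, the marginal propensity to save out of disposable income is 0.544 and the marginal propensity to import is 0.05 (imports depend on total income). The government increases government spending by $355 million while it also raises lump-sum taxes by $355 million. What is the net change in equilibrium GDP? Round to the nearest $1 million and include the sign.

MPC = 1 − MPS = 1 − 0.544 = 0.456.
Expenditure multiplier = 1/(1 − c + m) = 1/(1 − 0.456 + 0.05) = 1/0.594 ≈ 1.684.
ΔG contributes k·ΔG = (+$355 million) / 0.594 ≈ +$597.6 million.
ΔT of +$355 million changes first-round spending by −c·ΔT = −$161.88 million, contributing k·(−c·ΔT) = (−$161.88 million) / 0.594 ≈ −$272.5 million.
Net ΔY = k(ΔG − c·ΔT) = (+$193.12 million) / 0.594 ≈ +$325 million.

+$325 million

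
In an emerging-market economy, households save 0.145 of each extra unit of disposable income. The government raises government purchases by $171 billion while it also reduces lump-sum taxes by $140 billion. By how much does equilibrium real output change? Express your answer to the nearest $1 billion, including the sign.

MPC = 1 − MPS = 1 − 0.145 = 0.855.
Expenditure multiplier = 1/(1 − MPC) = 1/(1 − 0.855) = 1/0.145 ≈ 6.897.
ΔG contributes k·ΔG = (+$171 billion) / 0.145 ≈ +$1,179.3 billion.
ΔT of −$140 billion changes first-round spending by −c·ΔT = +$119.7 billion, contributing k·(−c·ΔT) = (+$119.7 billion) / 0.145 ≈ +$825.5 billion.
Net ΔY = k(ΔG − c·ΔT) = (+$290.7 billion) / 0.145 ≈ +$2,005 billion.

+$2,005 billion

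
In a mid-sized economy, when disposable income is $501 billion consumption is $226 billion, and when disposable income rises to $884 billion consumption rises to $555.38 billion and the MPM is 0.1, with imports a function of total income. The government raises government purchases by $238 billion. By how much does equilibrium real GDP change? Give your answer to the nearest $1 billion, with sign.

+$992 billion

MPC = ΔC/ΔYd = (555.38 − 226)/(884 − 501) = 329.38/383 = 0.86.
Government-spending multiplier = 1/(1 − c + m) = 1/(1 − 0.86 + 0.1) = 1/0.24 ≈ 4.167.
ΔY = k × ΔG = (+$238 billion) / 0.24 ≈ +$992 billion.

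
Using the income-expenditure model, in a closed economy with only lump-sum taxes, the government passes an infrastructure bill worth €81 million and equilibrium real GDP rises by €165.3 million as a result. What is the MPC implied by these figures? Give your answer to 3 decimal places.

0.510

Implied spending multiplier k = ΔY/ΔG = 165.3/81 ≈ 2.0407.
Since k = 1/(1 − MPC), MPC = 1 − 1/k = 1 − ΔG/ΔY = 1 − 81/165.3 ≈ 0.510.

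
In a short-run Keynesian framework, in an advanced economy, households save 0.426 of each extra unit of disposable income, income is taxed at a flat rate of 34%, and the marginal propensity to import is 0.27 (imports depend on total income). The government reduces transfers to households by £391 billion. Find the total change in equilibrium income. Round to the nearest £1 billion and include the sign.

−£252 billion

MPC = 1 − MPS = 1 − 0.426 = 0.574.
The transfer change shifts disposable income by −£391 billion, so first-round consumption changes by c·ΔTR = 0.574 × (−£391 billion) = −£224.434 billion.
Expenditure multiplier = 1/(1 − c(1−t) + m) = 1/(1 − 0.574×0.66 + 0.27) = 1/0.89116 ≈ 1.122.
The transfer multiplier is c × k ≈ 0.644, so ΔY = k × (c·ΔTR) = (−£224.434 billion) / 0.89116 ≈ −£252 billion.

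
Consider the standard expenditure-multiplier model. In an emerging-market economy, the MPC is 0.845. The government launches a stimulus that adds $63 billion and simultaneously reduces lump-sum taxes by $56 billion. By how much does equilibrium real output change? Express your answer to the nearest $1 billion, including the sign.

Expenditure multiplier = 1/(1 − MPC) = 1/(1 − 0.845) = 1/0.155 ≈ 6.452.
ΔG contributes k·ΔG = (+$63 billion) / 0.155 ≈ +$406.5 billion.
ΔT of −$56 billion changes first-round spending by −c·ΔT = +$47.32 billion, contributing k·(−c·ΔT) = (+$47.32 billion) / 0.155 ≈ +$305.3 billion.
Net ΔY = k(ΔG − c·ΔT) = (+$110.32 billion) / 0.155 ≈ +$712 billion.

+$712 billion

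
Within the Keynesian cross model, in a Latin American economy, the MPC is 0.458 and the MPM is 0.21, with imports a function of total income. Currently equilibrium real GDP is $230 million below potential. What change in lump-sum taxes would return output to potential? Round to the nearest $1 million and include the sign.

Spending multiplier = 1/(1 − c + m) = 1/(1 − 0.458 + 0.21) = 1/0.752 ≈ 1.33.
Tax multiplier = −c·k = −0.458/0.752 ≈ −0.609. Need ΔY = +$230 million, so ΔT = ΔY/(−c·k) = −(+$230 million) × 0.752 / 0.458 ≈ −$378 million.
The government should cut lump-sum taxes by $378 million.

−$378 million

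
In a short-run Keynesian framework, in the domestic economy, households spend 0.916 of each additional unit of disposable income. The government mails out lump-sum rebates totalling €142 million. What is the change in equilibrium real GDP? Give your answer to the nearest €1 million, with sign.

+€1,548 million

A lump-sum tax change of −€142 million shifts disposable income by +€142 million; first-round consumption changes by −c × ΔT = −0.916 × (−€142 million) = +€130.072 million.
Expenditure multiplier = 1/(1 − MPC) = 1/(1 − 0.916) = 1/0.084 ≈ 11.905.
The tax multiplier is −c × k ≈ −10.905, so ΔY = k × (−c·ΔT) = (+€130.072 million) / 0.084 ≈ +€1,548 million.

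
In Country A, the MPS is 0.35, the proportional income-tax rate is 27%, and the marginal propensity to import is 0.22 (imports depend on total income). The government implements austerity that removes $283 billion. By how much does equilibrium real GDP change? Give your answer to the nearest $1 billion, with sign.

MPC = 1 − MPS = 1 − 0.35 = 0.65.
Expenditure multiplier = 1/(1 − c(1−t) + m) = 1/(1 − 0.65×0.73 + 0.22) = 1/0.7455 ≈ 1.341.
ΔY = k × ΔG = (−$283 billion) / 0.7455 ≈ −$380 billion.

−$380 billion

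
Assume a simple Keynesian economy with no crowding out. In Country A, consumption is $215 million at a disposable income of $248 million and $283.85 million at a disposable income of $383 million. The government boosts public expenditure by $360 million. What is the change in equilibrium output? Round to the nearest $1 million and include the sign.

MPC = ΔC/ΔYd = (283.85 − 215)/(383 − 248) = 68.85/135 = 0.51.
Government-spending multiplier = 1/(1 − MPC) = 1/(1 − 0.51) = 1/0.49 ≈ 2.041.
ΔY = k × ΔG = (+$360 million) / 0.49 ≈ +$735 million.

+$735 million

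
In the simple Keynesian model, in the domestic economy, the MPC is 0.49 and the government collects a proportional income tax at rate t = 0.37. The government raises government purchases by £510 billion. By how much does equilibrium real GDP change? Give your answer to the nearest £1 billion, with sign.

+£738 billion

Government-spending multiplier = 1/(1 − c(1−t)) = 1/(1 − 0.49×0.63) = 1/0.6913 ≈ 1.447.
ΔY = k × ΔG = (+£510 billion) / 0.6913 ≈ +£738 billion.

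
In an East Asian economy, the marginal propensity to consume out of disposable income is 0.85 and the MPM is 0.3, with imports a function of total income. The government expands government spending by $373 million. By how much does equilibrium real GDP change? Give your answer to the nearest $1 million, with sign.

Government-spending multiplier = 1/(1 − c + m) = 1/(1 − 0.85 + 0.3) = 1/0.45 ≈ 2.222.
ΔY = k × ΔG = (+$373 million) / 0.45 ≈ +$829 million.

+$829 million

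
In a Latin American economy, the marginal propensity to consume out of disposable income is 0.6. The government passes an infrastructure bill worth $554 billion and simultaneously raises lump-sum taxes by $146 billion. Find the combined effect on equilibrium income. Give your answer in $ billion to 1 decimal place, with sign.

Expenditure multiplier = 1/(1 − MPC) = 1/(1 − 0.6) = 1/0.4 = 2.5.
ΔG contributes k·ΔG = (+$554 billion) / 0.4 = +$1,385 billion.
ΔT of +$146 billion changes first-round spending by −c·ΔT = −$87.6 billion, contributing k·(−c·ΔT) = (−$87.6 billion) / 0.4 = −$219 billion.
Net ΔY = k(ΔG − c·ΔT) = (+$466.4 billion) / 0.4 = +$1,166 billion.

+$1,166.0 billion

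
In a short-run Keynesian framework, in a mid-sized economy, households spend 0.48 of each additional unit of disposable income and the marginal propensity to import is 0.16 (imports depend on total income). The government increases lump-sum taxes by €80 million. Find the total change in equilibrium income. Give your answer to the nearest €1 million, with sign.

−€56 million

A lump-sum tax change of +€80 million shifts disposable income by −€80 million; first-round consumption changes by −c × ΔT = −0.48 × (+€80 million) = −€38.4 million.
Expenditure multiplier = 1/(1 − c + m) = 1/(1 − 0.48 + 0.16) = 1/0.68 ≈ 1.471.
The tax multiplier is −c × k ≈ −0.706, so ΔY = k × (−c·ΔT) = (−€38.4 million) / 0.68 ≈ −€56 million.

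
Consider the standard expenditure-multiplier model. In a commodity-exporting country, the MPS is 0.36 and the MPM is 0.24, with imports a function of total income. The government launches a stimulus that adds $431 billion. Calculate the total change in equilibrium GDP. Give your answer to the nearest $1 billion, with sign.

+$718 billion

MPC = 1 − MPS = 1 − 0.36 = 0.64.
Government-spending multiplier = 1/(1 − c + m) = 1/(1 − 0.64 + 0.24) = 1/0.6 ≈ 1.667.
ΔY = k × ΔG = (+$431 billion) / 0.6 ≈ +$718 billion.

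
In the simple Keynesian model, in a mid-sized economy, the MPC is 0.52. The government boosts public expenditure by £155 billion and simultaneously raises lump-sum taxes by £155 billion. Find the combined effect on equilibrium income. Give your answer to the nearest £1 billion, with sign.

+£155 billion

Expenditure multiplier = 1/(1 − MPC) = 1/(1 − 0.52) = 1/0.48 ≈ 2.083.
ΔG contributes k·ΔG = (+£155 billion) / 0.48 ≈ +£322.9 billion.
ΔT of +£155 billion changes first-round spending by −c·ΔT = −£80.6 billion, contributing k·(−c·ΔT) = (−£80.6 billion) / 0.48 ≈ −£167.9 billion.
With ΔG = ΔT and no other leakages, the balanced-budget multiplier is 1, so ΔY = ΔG = +£155 billion.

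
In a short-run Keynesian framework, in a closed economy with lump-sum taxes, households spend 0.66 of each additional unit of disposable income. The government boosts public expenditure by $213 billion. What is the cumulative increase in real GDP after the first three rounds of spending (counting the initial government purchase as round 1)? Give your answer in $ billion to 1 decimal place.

$446.4 billion

Round 1 adds ΔG = $213 billion; each later round is MPC = 0.66 times the previous.
After 3 rounds: 213 + 140.58 + 92.7828 = ΔG·(1 − c^3)/(1 − c) = 213 × (1 − 0.287496)/0.34 ≈ $446.4 billion.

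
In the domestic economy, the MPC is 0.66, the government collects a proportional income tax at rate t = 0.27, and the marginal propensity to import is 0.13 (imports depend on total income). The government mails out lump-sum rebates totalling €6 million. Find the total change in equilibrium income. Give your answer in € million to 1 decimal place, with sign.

A lump-sum tax change of −€6 million shifts disposable income by +€6 million; first-round consumption changes by −c × ΔT = −0.66 × (−€6 million) = +€3.96 million.
Expenditure multiplier = 1/(1 − c(1−t) + m) = 1/(1 − 0.66×0.73 + 0.13) = 1/0.6482 ≈ 1.543.
The tax multiplier is −c × k ≈ −1.018, so ΔY = k × (−c·ΔT) = (+€3.96 million) / 0.6482 ≈ +€6.1 million.

+€6.1 million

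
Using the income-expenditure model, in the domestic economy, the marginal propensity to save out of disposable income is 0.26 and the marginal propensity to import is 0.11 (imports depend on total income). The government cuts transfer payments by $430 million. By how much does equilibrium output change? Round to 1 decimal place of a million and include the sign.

−$860.0 million

MPC = 1 − MPS = 1 − 0.26 = 0.74.
The transfer change shifts disposable income by −$430 million, so first-round consumption changes by c·ΔTR = 0.74 × (−$430 million) = −$318.2 million.
Expenditure multiplier = 1/(1 − c + m) = 1/(1 − 0.74 + 0.11) = 1/0.37 ≈ 2.703.
The transfer multiplier is c × k = 2, so ΔY = k × (c·ΔTR) = (−$318.2 million) / 0.37 = −$860 million.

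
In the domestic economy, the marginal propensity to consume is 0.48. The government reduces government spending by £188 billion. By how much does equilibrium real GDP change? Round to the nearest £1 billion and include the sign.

Spending multiplier = 1/(1 − MPC) = 1/(1 − 0.48) = 1/0.52 ≈ 1.923.
ΔY = k × ΔG = (−£188 billion) / 0.52 ≈ −£362 billion.

−£362 billion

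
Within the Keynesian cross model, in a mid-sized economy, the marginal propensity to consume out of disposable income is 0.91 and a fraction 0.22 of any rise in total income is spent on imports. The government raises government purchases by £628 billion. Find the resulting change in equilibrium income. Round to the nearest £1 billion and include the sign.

Spending multiplier = 1/(1 − c + m) = 1/(1 − 0.91 + 0.22) = 1/0.31 ≈ 3.226.
ΔY = k × ΔG = (+£628 billion) / 0.31 ≈ +£2,026 billion.

+£2,026 billion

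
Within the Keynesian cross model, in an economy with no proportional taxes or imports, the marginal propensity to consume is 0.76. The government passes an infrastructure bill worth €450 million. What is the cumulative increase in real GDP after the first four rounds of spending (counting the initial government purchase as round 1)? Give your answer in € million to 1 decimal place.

Round 1 adds ΔG = €450 million; each later round is MPC = 0.76 times the previous.
After 4 rounds: 450 + 342 + 259.92 + 197.5392 = ΔG·(1 − c^4)/(1 − c) = 450 × (1 − 0.33362176)/0.24 ≈ €1,249.5 million.

€1,249.5 million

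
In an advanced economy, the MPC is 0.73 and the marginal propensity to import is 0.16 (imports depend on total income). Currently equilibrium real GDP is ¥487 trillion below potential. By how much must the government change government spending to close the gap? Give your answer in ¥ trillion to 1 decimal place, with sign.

Spending multiplier = 1/(1 − c + m) = 1/(1 − 0.73 + 0.16) = 1/0.43 ≈ 2.326.
Need ΔY = +¥487 trillion, so ΔG = ΔY/k = (+¥487 trillion) × 0.43 ≈ +¥209.4 trillion.
The government should increase government spending by ¥209.4 trillion.

+¥209.4 trillion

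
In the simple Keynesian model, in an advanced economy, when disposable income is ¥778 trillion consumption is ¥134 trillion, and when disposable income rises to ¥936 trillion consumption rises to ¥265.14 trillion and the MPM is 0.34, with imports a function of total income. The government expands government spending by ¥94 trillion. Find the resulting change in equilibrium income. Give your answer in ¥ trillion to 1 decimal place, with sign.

MPC = ΔC/ΔYd = (265.14 − 134)/(936 − 778) = 131.14/158 = 0.83.
Spending multiplier = 1/(1 − c + m) = 1/(1 − 0.83 + 0.34) = 1/0.51 ≈ 1.961.
ΔY = k × ΔG = (+¥94 trillion) / 0.51 ≈ +¥184.3 trillion.

+¥184.3 trillion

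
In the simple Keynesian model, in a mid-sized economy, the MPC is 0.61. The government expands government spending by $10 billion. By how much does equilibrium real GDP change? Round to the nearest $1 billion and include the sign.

+$26 billion

Expenditure multiplier = 1/(1 − MPC) = 1/(1 − 0.61) = 1/0.39 ≈ 2.564.
ΔY = k × ΔG = (+$10 billion) / 0.39 ≈ +$26 billion.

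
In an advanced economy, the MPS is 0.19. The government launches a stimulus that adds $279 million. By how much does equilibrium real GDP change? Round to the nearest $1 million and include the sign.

MPC = 1 − MPS = 1 − 0.19 = 0.81.
Expenditure multiplier = 1/(1 − MPC) = 1/(1 − 0.81) = 1/0.19 ≈ 5.263.
ΔY = k × ΔG = (+$279 million) / 0.19 ≈ +$1,468 million.

+$1,468 million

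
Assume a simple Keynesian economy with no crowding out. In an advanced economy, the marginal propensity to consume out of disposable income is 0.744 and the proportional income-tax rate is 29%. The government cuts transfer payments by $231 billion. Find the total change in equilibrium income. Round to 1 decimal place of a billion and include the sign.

−$364.3 billion

The transfer change shifts disposable income by −$231 billion, so first-round consumption changes by c·ΔTR = 0.744 × (−$231 billion) = −$171.864 billion.
Expenditure multiplier = 1/(1 − c(1−t)) = 1/(1 − 0.744×0.71) = 1/0.47176 ≈ 2.12.
The transfer multiplier is c × k ≈ 1.577, so ΔY = k × (c·ΔTR) = (−$171.864 billion) / 0.47176 ≈ −$364.3 billion.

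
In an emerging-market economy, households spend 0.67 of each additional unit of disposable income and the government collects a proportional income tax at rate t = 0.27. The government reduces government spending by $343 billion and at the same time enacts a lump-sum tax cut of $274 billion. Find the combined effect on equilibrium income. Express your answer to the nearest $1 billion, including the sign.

Expenditure multiplier = 1/(1 − c(1−t)) = 1/(1 − 0.67×0.73) = 1/0.5109 ≈ 1.957.
ΔG contributes k·ΔG = (−$343 billion) / 0.5109 ≈ −$671.4 billion.
ΔT of −$274 billion changes first-round spending by −c·ΔT = +$183.58 billion, contributing k·(−c·ΔT) = (+$183.58 billion) / 0.5109 ≈ +$359.3 billion.
Net ΔY = k(ΔG − c·ΔT) = (−$159.42 billion) / 0.5109 ≈ −$312 billion.

−$312 billion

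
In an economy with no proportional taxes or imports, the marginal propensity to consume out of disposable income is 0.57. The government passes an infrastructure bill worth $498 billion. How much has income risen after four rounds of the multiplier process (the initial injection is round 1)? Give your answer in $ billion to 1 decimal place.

Round 1 adds ΔG = $498 billion; each later round is MPC = 0.57 times the previous.
After 4 rounds: 498 + 283.86 + 161.8002 + 92.226114 = ΔG·(1 − c^4)/(1 − c) = 498 × (1 − 0.10556001)/0.43 ≈ $1,035.9 billion.

$1,035.9 billion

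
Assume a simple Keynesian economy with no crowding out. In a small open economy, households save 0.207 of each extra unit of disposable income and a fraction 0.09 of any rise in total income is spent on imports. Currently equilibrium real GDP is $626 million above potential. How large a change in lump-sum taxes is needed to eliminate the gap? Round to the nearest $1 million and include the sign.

+$234 million

MPC = 1 − MPS = 1 − 0.207 = 0.793.
Spending multiplier = 1/(1 − c + m) = 1/(1 − 0.793 + 0.09) = 1/0.297 ≈ 3.367.
Tax multiplier = −c·k = −0.793/0.297 ≈ −2.67. Need ΔY = −$626 million, so ΔT = ΔY/(−c·k) = −(−$626 million) × 0.297 / 0.793 ≈ +$234 million.
The government should raise lump-sum taxes by $234 million.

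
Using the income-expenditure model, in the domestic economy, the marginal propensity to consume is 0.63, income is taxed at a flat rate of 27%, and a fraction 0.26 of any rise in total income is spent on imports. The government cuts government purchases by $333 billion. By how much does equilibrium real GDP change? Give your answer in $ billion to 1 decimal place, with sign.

−$416.2 billion

Government-spending multiplier = 1/(1 − c(1−t) + m) = 1/(1 − 0.63×0.73 + 0.26) = 1/0.8001 ≈ 1.25.
ΔY = k × ΔG = (−$333 billion) / 0.8001 ≈ −$416.2 billion.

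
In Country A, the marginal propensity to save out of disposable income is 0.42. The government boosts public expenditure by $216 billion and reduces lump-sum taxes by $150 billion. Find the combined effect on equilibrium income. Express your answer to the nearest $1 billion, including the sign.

MPC = 1 − MPS = 1 − 0.42 = 0.58.
Expenditure multiplier = 1/(1 − MPC) = 1/(1 − 0.58) = 1/0.42 ≈ 2.381.
ΔG contributes k·ΔG = (+$216 billion) / 0.42 ≈ +$514.3 billion.
ΔT of −$150 billion changes first-round spending by −c·ΔT = +$87 billion, contributing k·(−c·ΔT) = (+$87 billion) / 0.42 ≈ +$207.1 billion.
Net ΔY = k(ΔG − c·ΔT) = (+$303 billion) / 0.42 ≈ +$721 billion.

+$721 billion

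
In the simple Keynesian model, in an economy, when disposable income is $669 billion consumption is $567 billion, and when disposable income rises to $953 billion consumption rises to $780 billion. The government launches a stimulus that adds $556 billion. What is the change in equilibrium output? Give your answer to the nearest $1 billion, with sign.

MPC = ΔC/ΔYd = (780 − 567)/(953 − 669) = 213/284 = 0.75.
Government-spending multiplier = 1/(1 − MPC) = 1/(1 − 0.75) = 1/0.25 = 4.
ΔY = k × ΔG = (+$556 billion) / 0.25 = +$2,224 billion.

+$2,224 billion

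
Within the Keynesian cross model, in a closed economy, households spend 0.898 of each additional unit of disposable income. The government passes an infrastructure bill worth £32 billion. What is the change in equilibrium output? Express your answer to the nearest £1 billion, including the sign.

Government-spending multiplier = 1/(1 − MPC) = 1/(1 − 0.898) = 1/0.102 ≈ 9.804.
ΔY = k × ΔG = (+£32 billion) / 0.102 ≈ +£314 billion.

+£314 billion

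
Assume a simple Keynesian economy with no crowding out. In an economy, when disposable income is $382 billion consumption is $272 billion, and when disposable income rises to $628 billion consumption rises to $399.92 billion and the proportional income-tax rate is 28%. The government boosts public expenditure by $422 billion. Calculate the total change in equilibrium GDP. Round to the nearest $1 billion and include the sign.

+$675 billion

MPC = ΔC/ΔYd = (399.92 − 272)/(628 − 382) = 127.92/246 = 0.52.
Government-spending multiplier = 1/(1 − c(1−t)) = 1/(1 − 0.52×0.72) = 1/0.6256 ≈ 1.598.
ΔY = k × ΔG = (+$422 billion) / 0.6256 ≈ +$675 billion.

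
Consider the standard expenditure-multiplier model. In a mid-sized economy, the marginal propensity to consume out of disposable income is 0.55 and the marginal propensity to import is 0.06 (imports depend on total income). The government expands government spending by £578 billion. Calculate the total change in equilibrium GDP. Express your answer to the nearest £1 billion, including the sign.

Spending multiplier = 1/(1 − c + m) = 1/(1 − 0.55 + 0.06) = 1/0.51 ≈ 1.961.
ΔY = k × ΔG = (+£578 billion) / 0.51 ≈ +£1,133 billion.

+£1,133 billion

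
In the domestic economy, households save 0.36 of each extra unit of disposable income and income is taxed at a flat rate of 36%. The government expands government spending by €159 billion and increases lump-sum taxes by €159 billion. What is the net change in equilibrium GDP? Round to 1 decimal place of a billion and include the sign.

MPC = 1 − MPS = 1 − 0.36 = 0.64.
Expenditure multiplier = 1/(1 − c(1−t)) = 1/(1 − 0.64×0.64) = 1/0.5904 ≈ 1.694.
ΔG contributes k·ΔG = (+€159 billion) / 0.5904 ≈ +€269.3 billion.
ΔT of +€159 billion changes first-round spending by −c·ΔT = −€101.76 billion, contributing k·(−c·ΔT) = (−€101.76 billion) / 0.5904 ≈ −€172.4 billion.
Net ΔY = k(ΔG − c·ΔT) = (+€57.24 billion) / 0.5904 ≈ +€97 billion.

+€97.0 billion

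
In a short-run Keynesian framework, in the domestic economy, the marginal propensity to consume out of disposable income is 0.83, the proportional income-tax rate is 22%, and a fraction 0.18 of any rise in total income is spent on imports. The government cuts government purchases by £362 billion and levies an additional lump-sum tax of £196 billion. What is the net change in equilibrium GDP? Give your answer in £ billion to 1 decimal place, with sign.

−£985.1 billion

Expenditure multiplier = 1/(1 − c(1−t) + m) = 1/(1 − 0.83×0.78 + 0.18) = 1/0.5326 ≈ 1.878.
ΔG contributes k·ΔG = (−£362 billion) / 0.5326 ≈ −£679.7 billion.
ΔT of +£196 billion changes first-round spending by −c·ΔT = −£162.68 billion, contributing k·(−c·ΔT) = (−£162.68 billion) / 0.5326 ≈ −£305.4 billion.
Net ΔY = k(ΔG − c·ΔT) = (−£524.68 billion) / 0.5326 ≈ −£985.1 billion.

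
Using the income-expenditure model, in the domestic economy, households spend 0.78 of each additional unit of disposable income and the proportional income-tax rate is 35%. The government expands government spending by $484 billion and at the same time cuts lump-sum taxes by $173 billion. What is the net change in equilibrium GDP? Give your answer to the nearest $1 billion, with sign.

+$1,255 billion

Expenditure multiplier = 1/(1 − c(1−t)) = 1/(1 − 0.78×0.65) = 1/0.493 ≈ 2.028.
ΔG contributes k·ΔG = (+$484 billion) / 0.493 ≈ +$981.7 billion.
ΔT of −$173 billion changes first-round spending by −c·ΔT = +$134.94 billion, contributing k·(−c·ΔT) = (+$134.94 billion) / 0.493 ≈ +$273.7 billion.
Net ΔY = k(ΔG − c·ΔT) = (+$618.94 billion) / 0.493 ≈ +$1,255 billion.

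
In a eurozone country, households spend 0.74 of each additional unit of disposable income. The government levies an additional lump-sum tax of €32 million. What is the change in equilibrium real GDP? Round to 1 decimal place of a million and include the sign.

A lump-sum tax change of +€32 million shifts disposable income by −€32 million; first-round consumption changes by −c × ΔT = −0.74 × (+€32 million) = −€23.68 million.
Expenditure multiplier = 1/(1 − MPC) = 1/(1 − 0.74) = 1/0.26 ≈ 3.846.
The tax multiplier is −c × k ≈ −2.846, so ΔY = k × (−c·ΔT) = (−€23.68 million) / 0.26 ≈ −€91.1 million.

−€91.1 million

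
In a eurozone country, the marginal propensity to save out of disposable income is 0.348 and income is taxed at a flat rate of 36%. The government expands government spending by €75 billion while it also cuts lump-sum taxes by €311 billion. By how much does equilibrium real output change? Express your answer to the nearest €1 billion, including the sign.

MPC = 1 − MPS = 1 − 0.348 = 0.652.
Expenditure multiplier = 1/(1 − c(1−t)) = 1/(1 − 0.652×0.64) = 1/0.58272 ≈ 1.716.
ΔG contributes k·ΔG = (+€75 billion) / 0.58272 ≈ +€128.7 billion.
ΔT of −€311 billion changes first-round spending by −c·ΔT = +€202.772 billion, contributing k·(−c·ΔT) = (+€202.772 billion) / 0.58272 ≈ +€348 billion.
Net ΔY = k(ΔG − c·ΔT) = (+€277.772 billion) / 0.58272 ≈ +€477 billion.

+€477 billion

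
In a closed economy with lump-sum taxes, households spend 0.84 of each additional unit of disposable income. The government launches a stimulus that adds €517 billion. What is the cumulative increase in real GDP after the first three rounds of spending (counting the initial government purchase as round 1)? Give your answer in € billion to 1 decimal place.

Round 1 adds ΔG = €517 billion; each later round is MPC = 0.84 times the previous.
After 3 rounds: 517 + 434.28 + 364.7952 = ΔG·(1 − c^3)/(1 − c) = 517 × (1 − 0.592704)/0.16 ≈ €1,316.1 billion.

€1,316.1 billion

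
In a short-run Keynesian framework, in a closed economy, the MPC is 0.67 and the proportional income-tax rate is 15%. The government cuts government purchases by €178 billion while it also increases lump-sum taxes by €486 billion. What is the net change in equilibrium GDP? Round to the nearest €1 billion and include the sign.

−€1,170 billion

Expenditure multiplier = 1/(1 − c(1−t)) = 1/(1 − 0.67×0.85) = 1/0.4305 ≈ 2.323.
ΔG contributes k·ΔG = (−€178 billion) / 0.4305 ≈ −€413.5 billion.
ΔT of +€486 billion changes first-round spending by −c·ΔT = −€325.62 billion, contributing k·(−c·ΔT) = (−€325.62 billion) / 0.4305 ≈ −€756.4 billion.
Net ΔY = k(ΔG − c·ΔT) = (−€503.62 billion) / 0.4305 ≈ −€1,170 billion.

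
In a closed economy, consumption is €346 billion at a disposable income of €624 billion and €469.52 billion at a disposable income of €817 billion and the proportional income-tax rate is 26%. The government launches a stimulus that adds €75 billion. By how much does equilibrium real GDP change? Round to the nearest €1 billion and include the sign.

MPC = ΔC/ΔYd = (469.52 − 346)/(817 − 624) = 123.52/193 = 0.64.
Government-spending multiplier = 1/(1 − c(1−t)) = 1/(1 − 0.64×0.74) = 1/0.5264 ≈ 1.9.
ΔY = k × ΔG = (+€75 billion) / 0.5264 ≈ +€142 billion.

+€142 billion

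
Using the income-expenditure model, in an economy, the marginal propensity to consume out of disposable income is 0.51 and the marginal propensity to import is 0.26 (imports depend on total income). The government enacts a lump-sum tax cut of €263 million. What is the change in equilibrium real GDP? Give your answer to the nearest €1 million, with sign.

+€179 million

A lump-sum tax change of −€263 million shifts disposable income by +€263 million; first-round consumption changes by −c × ΔT = −0.51 × (−€263 million) = +€134.13 million.
Expenditure multiplier = 1/(1 − c + m) = 1/(1 − 0.51 + 0.26) = 1/0.75 ≈ 1.333.
The tax multiplier is −c × k = −0.68, so ΔY = k × (−c·ΔT) = (+€134.13 million) / 0.75 ≈ +€179 million.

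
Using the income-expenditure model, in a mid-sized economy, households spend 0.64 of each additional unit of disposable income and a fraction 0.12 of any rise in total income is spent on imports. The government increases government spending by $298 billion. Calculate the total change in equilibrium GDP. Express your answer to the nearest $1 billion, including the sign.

+$621 billion

Government-spending multiplier = 1/(1 − c + m) = 1/(1 − 0.64 + 0.12) = 1/0.48 ≈ 2.083.
ΔY = k × ΔG = (+$298 billion) / 0.48 ≈ +$621 billion.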